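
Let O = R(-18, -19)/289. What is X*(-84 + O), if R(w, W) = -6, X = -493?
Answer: 704178/17 ≈ 41422.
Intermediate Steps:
O = -6/289 ≈ -0.020761
X*(-84 + O) = -493*(-84 - 6/289) = -493*(-24282/289) = 704178/17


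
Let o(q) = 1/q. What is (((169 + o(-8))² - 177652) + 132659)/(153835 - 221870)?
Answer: 1054351/4354240 ≈ 0.24214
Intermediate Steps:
(((169 + o(-8))² - 177652) + 132659)/(153835 - 221870) = (((169 + 1/(-8))² - 177652) + 132659)/(153835 - 221870) = (((169 - ⅛)² - 177652) + 132659)/(-68035) = (((1351/8)² - 177652) + 132659)*(-1/68035) = ((1825201/64 - 177652) + 132659)*(-1/68035) = (-9544527/64 + 132659)*(-1/68035) = -1054351/64*(-1/68035) = 1054351/4354240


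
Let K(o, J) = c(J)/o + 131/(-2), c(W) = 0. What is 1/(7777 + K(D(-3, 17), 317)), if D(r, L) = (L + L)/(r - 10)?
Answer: 2/15423 ≈ 0.00012968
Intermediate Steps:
D(r, L) = 2*L/(-10 + r) (D(r, L) = (2*L)/(-10 + r) = 2*L/(-10 + r))
K(o, J) = -131/2 (K(o, J) = 0/o + 131/(-2) = 0 + 131*(-1/2) = 0 - 131/2 = -131/2)
1/(7777 + K(D(-3, 17), 317)) = 1/(7777 - 131/2) = 1/(15423/2) = 2/15423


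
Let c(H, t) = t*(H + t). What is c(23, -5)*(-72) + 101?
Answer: 6581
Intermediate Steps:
c(23, -5)*(-72) + 101 = -5*(23 - 5)*(-72) + 101 = -5*18*(-72) + 101 = -90*(-72) + 101 = 6480 + 101 = 6581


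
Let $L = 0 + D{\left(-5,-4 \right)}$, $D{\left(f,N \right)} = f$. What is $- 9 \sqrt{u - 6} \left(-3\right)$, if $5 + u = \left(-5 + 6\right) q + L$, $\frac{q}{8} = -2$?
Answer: $108 i \sqrt{2} \approx 152.74 i$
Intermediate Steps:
$q = -16$ ($q = 8 \left(-2\right) = -16$)
$L = -5$ ($L = 0 - 5 = -5$)
$u = -26$ ($u = -5 + \left(\left(-5 + 6\right) \left(-16\right) - 5\right) = -5 + \left(1 \left(-16\right) - 5\right) = -5 - 21 = -26$)
$- 9 \sqrt{u - 6} \left(-3\right) = - 9 \sqrt{-26 - 6} \left(-3\right) = - 9 \sqrt{-32} \left(-3\right) = - 9 \cdot 4 i \sqrt{2} \left(-3\right) = - 36 i \sqrt{2} \left(-3\right) = 108 i \sqrt{2}$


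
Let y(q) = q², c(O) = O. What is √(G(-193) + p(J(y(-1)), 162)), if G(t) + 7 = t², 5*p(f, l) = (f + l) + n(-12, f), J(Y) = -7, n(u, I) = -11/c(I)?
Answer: √45659810/35 ≈ 193.06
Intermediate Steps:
n(u, I) = -11/I
p(f, l) = -11/(5*f) + f/5 + l/5 (p(f, l) = ((f + l) - 11/f)/5 = (f + l - 11/f)/5 = -11/(5*f) + f/5 + l/5)
G(t) = -7 + t²
√(G(-193) + p(J(y(-1)), 162)) = √((-7 + (-193)²) + (⅕)*(-11 - 7*(-7 + 162))/(-7)) = √((-7 + 37249) + (⅕)*(-⅐)*(-11 - 7*155)) = √(37242 + (⅕)*(-⅐)*(-11 - 1085)) = √(37242 + (⅕)*(-⅐)*(-1096)) = √(37242 + 1096/35) = √(1304566/35) = √45659810/35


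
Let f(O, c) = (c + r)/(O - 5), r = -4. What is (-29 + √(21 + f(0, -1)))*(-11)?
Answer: 319 - 11*√22 ≈ 267.41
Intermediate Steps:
f(O, c) = (-4 + c)/(-5 + O) (f(O, c) = (c - 4)/(O - 5) = (-4 + c)/(-5 + O))
(-29 + √(21 + f(0, -1)))*(-11) = (-29 + √(21 + (-4 - 1)/(-5 + 0)))*(-11) = (-29 + √(21 - 5/(-5)))*(-11) = (-29 + √(21 - ⅕*(-5)))*(-11) = (-29 + √(21 + 1))*(-11) = (-29 + √22)*(-11) = 319 - 11*√22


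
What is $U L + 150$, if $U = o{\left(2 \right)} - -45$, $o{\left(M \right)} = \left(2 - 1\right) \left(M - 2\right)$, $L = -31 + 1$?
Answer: $-1200$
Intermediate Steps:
$L = -30$
$o{\left(M \right)} = -2 + M$ ($o{\left(M \right)} = 1 \left(-2 + M\right) = -2 + M$)
$U = 45$ ($U = \left(-2 + 2\right) - -45 = 0 + 45 = 45$)
$U L + 150 = 45 \left(-30\right) + 150 = -1350 + 150 = -1200$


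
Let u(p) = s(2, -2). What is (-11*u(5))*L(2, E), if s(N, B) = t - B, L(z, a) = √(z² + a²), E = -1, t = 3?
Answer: -55*√5 ≈ -122.98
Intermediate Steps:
L(z, a) = √(a² + z²)
s(N, B) = 3 - B
u(p) = 5 (u(p) = 3 - 1*(-2) = 3 + 2 = 5)
(-11*u(5))*L(2, E) = (-11*5)*√((-1)² + 2²) = -55*√(1 + 4) = -55*√5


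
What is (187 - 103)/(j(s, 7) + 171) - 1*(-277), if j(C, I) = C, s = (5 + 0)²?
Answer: 1942/7 ≈ 277.43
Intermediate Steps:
s = 25 (s = 5² = 25)
(187 - 103)/(j(s, 7) + 171) - 1*(-277) = (187 - 103)/(25 + 171) - 1*(-277) = 84/196 + 277 = 84*(1/196) + 277 = 3/7 + 277 = 1942/7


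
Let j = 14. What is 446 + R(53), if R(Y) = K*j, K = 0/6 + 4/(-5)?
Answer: 2174/5 ≈ 434.80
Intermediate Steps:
K = -⅘ (K = 0*(⅙) + 4*(-⅕) = 0 - ⅘ = -⅘ ≈ -0.80000)
R(Y) = -56/5 (R(Y) = -⅘*14 = -56/5)
446 + R(53) = 446 - 56/5 = 2174/5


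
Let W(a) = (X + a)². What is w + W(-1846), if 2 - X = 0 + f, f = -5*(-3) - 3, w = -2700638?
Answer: 744098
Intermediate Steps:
f = 12 (f = 15 - 3 = 12)
X = -10 (X = 2 - (0 + 12) = 2 - 1*12 = 2 - 12 = -10)
W(a) = (-10 + a)²
w + W(-1846) = -2700638 + (-10 - 1846)² = -2700638 + (-1856)² = -2700638 + 3444736 = 744098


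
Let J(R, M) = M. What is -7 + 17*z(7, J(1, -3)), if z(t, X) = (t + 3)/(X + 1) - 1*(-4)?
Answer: -24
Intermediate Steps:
z(t, X) = 4 + (3 + t)/(1 + X) (z(t, X) = (3 + t)/(1 + X) + 4 = 4 + (3 + t)/(1 + X))
-7 + 17*z(7, J(1, -3)) = -7 + 17*((7 + 7 + 4*(-3))/(1 - 3)) = -7 + 17*((7 + 7 - 12)/(-2)) = -7 + 17*(-½*2) = -7 + 17*(-1) = -7 - 17 = -24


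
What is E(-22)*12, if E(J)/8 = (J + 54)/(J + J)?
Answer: -768/11 ≈ -69.818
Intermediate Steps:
E(J) = 4*(54 + J)/J (E(J) = 8*((J + 54)/(J + J)) = 8*((54 + J)/((2*J))) = 8*((54 + J)*(1/(2*J))) = 8*((54 + J)/(2*J)) = 4*(54 + J)/J)
E(-22)*12 = (4 + 216/(-22))*12 = (4 + 216*(-1/22))*12 = (4 - 108/11)*12 = -64/11*12 = -768/11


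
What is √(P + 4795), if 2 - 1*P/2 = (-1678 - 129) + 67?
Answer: √8279 ≈ 90.989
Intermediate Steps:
P = 3484 (P = 4 - 2*((-1678 - 129) + 67) = 4 - 2*(-1807 + 67) = 4 - 2*(-1740) = 4 + 3480 = 3484)
√(P + 4795) = √(3484 + 4795) = √8279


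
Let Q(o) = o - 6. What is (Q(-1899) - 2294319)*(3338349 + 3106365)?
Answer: -14798506959936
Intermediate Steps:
Q(o) = -6 + o
(Q(-1899) - 2294319)*(3338349 + 3106365) = ((-6 - 1899) - 2294319)*(3338349 + 3106365) = (-1905 - 2294319)*6444714 = -2296224*6444714 = -14798506959936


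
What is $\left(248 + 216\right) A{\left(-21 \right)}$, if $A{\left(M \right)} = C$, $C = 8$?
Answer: $3712$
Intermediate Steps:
$A{\left(M \right)} = 8$
$\left(248 + 216\right) A{\left(-21 \right)} = \left(248 + 216\right) 8 = 464 \cdot 8 = 3712$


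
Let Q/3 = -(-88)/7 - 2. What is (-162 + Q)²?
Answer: 831744/49 ≈ 16974.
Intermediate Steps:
Q = 222/7 (Q = 3*(-(-88)/7 - 2) = 3*(-8*(-11/7) - 2) = 3*(88/7 - 2) = 3*(74/7) = 222/7 ≈ 31.714)
(-162 + Q)² = (-162 + 222/7)² = (-912/7)² = 831744/49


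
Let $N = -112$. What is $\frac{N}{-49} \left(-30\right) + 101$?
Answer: $\frac{227}{7} \approx 32.429$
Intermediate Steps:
$\frac{N}{-49} \left(-30\right) + 101 = - \frac{112}{-49} \left(-30\right) + 101 = \left(-112\right) \left(- \frac{1}{49}\right) \left(-30\right) + 101 = \frac{16}{7} \left(-30\right) + 101 = - \frac{480}{7} + 101 = \frac{227}{7}$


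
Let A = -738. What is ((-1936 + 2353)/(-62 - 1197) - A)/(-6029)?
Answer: -928725/7590511 ≈ -0.12235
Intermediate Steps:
((-1936 + 2353)/(-62 - 1197) - A)/(-6029) = ((-1936 + 2353)/(-62 - 1197) - 1*(-738))/(-6029) = (417/(-1259) + 738)*(-1/6029) = (417*(-1/1259) + 738)*(-1/6029) = (-417/1259 + 738)*(-1/6029) = (928725/1259)*(-1/6029) = -928725/7590511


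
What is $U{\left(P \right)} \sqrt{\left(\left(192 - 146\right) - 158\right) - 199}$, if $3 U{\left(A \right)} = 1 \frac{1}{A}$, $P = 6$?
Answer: $\frac{i \sqrt{311}}{18} \approx 0.97973 i$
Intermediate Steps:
$U{\left(A \right)} = \frac{1}{3 A}$ ($U{\left(A \right)} = \frac{1 \frac{1}{A}}{3} = \frac{1}{3 A}$)
$U{\left(P \right)} \sqrt{\left(\left(192 - 146\right) - 158\right) - 199} = \frac{1}{3 \cdot 6} \sqrt{\left(\left(192 - 146\right) - 158\right) - 199} = \frac{1}{3} \cdot \frac{1}{6} \sqrt{\left(46 - 158\right) - 199} = \frac{\sqrt{-112 - 199}}{18} = \frac{\sqrt{-311}}{18} = \frac{i \sqrt{311}}{18}$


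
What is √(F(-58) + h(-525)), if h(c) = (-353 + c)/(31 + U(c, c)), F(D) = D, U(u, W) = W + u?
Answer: 4*I*√3708141/1019 ≈ 7.559*I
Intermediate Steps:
h(c) = (-353 + c)/(31 + 2*c) (h(c) = (-353 + c)/(31 + (c + c)) = (-353 + c)/(31 + 2*c))
√(F(-58) + h(-525)) = √(-58 + (-353 - 525)/(31 + 2*(-525))) = √(-58 - 878/(31 - 1050)) = √(-58 - 878/(-1019)) = √(-58 - 1/1019*(-878)) = √(-58 + 878/1019) = √(-58224/1019) = 4*I*√3708141/1019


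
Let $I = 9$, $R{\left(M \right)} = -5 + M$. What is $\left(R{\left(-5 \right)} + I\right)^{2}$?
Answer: $1$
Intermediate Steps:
$\left(R{\left(-5 \right)} + I\right)^{2} = \left(\left(-5 - 5\right) + 9\right)^{2} = \left(-10 + 9\right)^{2} = \left(-1\right)^{2} = 1$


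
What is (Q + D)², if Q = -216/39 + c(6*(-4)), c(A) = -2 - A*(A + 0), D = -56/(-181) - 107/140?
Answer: 37009714653986281/108517536400 ≈ 3.4105e+5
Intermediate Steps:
D = -11527/25340 (D = -56*(-1/181) - 107*1/140 = 56/181 - 107/140 = -11527/25340 ≈ -0.45489)
c(A) = -2 - A² (c(A) = -2 - A*A = -2 - A²)
Q = -7586/13 (Q = -216/39 + (-2 - (6*(-4))²) = -216*1/39 + (-2 - 1*(-24)²) = -72/13 + (-2 - 1*576) = -72/13 + (-2 - 576) = -72/13 - 578 = -7586/13 ≈ -583.54)
(Q + D)² = (-7586/13 - 11527/25340)² = (-192379091/329420)² = 37009714653986281/108517536400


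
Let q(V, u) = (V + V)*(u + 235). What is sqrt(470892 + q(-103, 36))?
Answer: sqrt(415066) ≈ 644.26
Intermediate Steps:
q(V, u) = 2*V*(235 + u) (q(V, u) = (2*V)*(235 + u) = 2*V*(235 + u))
sqrt(470892 + q(-103, 36)) = sqrt(470892 + 2*(-103)*(235 + 36)) = sqrt(470892 + 2*(-103)*271) = sqrt(470892 - 55826) = sqrt(415066)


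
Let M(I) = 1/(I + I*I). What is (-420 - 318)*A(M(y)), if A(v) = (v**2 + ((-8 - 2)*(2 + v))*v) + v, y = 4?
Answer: 143541/200 ≈ 717.71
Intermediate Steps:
M(I) = 1/(I + I**2)
A(v) = v + v**2 + v*(-20 - 10*v) (A(v) = (v**2 + (-10*(2 + v))*v) + v = (v**2 + (-20 - 10*v)*v) + v = (v**2 + v*(-20 - 10*v)) + v = v + v**2 + v*(-20 - 10*v))
(-420 - 318)*A(M(y)) = (-420 - 318)*(-1/(4*(1 + 4))*(19 + 9*(1/(4*(1 + 4))))) = -(-738)*(1/4)/5*(19 + 9*((1/4)/5)) = -(-738)*(1/4)*(1/5)*(19 + 9*((1/4)*(1/5))) = -(-738)*(19 + 9*(1/20))/20 = -(-738)*(19 + 9/20)/20 = -(-738)*389/(20*20) = -738*(-389/400) = 143541/200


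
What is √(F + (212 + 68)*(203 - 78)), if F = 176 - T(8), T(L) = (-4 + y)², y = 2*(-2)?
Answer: 2*√8778 ≈ 187.38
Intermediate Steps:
y = -4
T(L) = 64 (T(L) = (-4 - 4)² = (-8)² = 64)
F = 112 (F = 176 - 1*64 = 176 - 64 = 112)
√(F + (212 + 68)*(203 - 78)) = √(112 + (212 + 68)*(203 - 78)) = √(112 + 280*125) = √(112 + 35000) = √35112 = 2*√8778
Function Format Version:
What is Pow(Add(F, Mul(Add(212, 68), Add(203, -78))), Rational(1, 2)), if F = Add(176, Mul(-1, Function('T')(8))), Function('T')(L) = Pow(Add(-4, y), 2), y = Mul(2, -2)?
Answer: Mul(2, Pow(8778, Rational(1, 2))) ≈ 187.38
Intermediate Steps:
y = -4
Function('T')(L) = 64 (Function('T')(L) = Pow(Add(-4, -4), 2) = Pow(-8, 2) = 64)
F = 112 (F = Add(176, Mul(-1, 64)) = Add(176, -64) = 112)
Pow(Add(F, Mul(Add(212, 68), Add(203, -78))), Rational(1, 2)) = Pow(Add(112, Mul(Add(212, 68), Add(203, -78))), Rational(1, 2)) = Pow(Add(112, Mul(280, 125)), Rational(1, 2)) = Pow(Add(112, 35000), Rational(1, 2)) = Pow(35112, Rational(1, 2)) = Mul(2, Pow(8778, Rational(1, 2)))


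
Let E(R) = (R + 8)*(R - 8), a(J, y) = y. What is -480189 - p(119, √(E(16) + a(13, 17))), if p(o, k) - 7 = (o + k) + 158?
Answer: -480473 - √209 ≈ -4.8049e+5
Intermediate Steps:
E(R) = (-8 + R)*(8 + R) (E(R) = (8 + R)*(-8 + R) = (-8 + R)*(8 + R))
p(o, k) = 165 + k + o (p(o, k) = 7 + ((o + k) + 158) = 7 + ((k + o) + 158) = 7 + (158 + k + o) = 165 + k + o)
-480189 - p(119, √(E(16) + a(13, 17))) = -480189 - (165 + √((-64 + 16²) + 17) + 119) = -480189 - (165 + √((-64 + 256) + 17) + 119) = -480189 - (165 + √(192 + 17) + 119) = -480189 - (165 + √209 + 119) = -480189 - (284 + √209) = -480189 + (-284 - √209) = -480473 - √209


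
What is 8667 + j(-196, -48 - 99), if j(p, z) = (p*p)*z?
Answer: -5638485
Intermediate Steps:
j(p, z) = z*p² (j(p, z) = p²*z = z*p²)
8667 + j(-196, -48 - 99) = 8667 + (-48 - 99)*(-196)² = 8667 - 147*38416 = 8667 - 5647152 = -5638485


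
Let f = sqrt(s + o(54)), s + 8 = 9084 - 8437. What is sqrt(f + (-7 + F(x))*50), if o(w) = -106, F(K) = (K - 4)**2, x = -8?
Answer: sqrt(6850 + sqrt(533)) ≈ 82.904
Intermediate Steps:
F(K) = (-4 + K)**2
s = 639 (s = -8 + (9084 - 8437) = -8 + 647 = 639)
f = sqrt(533) (f = sqrt(639 - 106) = sqrt(533) ≈ 23.087)
sqrt(f + (-7 + F(x))*50) = sqrt(sqrt(533) + (-7 + (-4 - 8)**2)*50) = sqrt(sqrt(533) + (-7 + (-12)**2)*50) = sqrt(sqrt(533) + (-7 + 144)*50) = sqrt(sqrt(533) + 137*50) = sqrt(sqrt(533) + 6850) = sqrt(6850 + sqrt(533))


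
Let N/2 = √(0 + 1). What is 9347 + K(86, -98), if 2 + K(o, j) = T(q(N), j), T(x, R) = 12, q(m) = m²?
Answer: 9357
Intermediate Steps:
N = 2 (N = 2*√(0 + 1) = 2*√1 = 2*1 = 2)
K(o, j) = 10 (K(o, j) = -2 + 12 = 10)
9347 + K(86, -98) = 9347 + 10 = 9357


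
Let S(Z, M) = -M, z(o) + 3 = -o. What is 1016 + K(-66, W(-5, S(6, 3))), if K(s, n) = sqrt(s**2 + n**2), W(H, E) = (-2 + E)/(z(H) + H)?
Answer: 1016 + sqrt(39229)/3 ≈ 1082.0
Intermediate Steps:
z(o) = -3 - o
W(H, E) = 2/3 - E/3 (W(H, E) = (-2 + E)/((-3 - H) + H) = (-2 + E)/(-3) = (-2 + E)*(-1/3) = 2/3 - E/3)
K(s, n) = sqrt(n**2 + s**2)
1016 + K(-66, W(-5, S(6, 3))) = 1016 + sqrt((2/3 - (-1)*3/3)**2 + (-66)**2) = 1016 + sqrt((2/3 - 1/3*(-3))**2 + 4356) = 1016 + sqrt((2/3 + 1)**2 + 4356) = 1016 + sqrt((5/3)**2 + 4356) = 1016 + sqrt(25/9 + 4356) = 1016 + sqrt(39229/9) = 1016 + sqrt(39229)/3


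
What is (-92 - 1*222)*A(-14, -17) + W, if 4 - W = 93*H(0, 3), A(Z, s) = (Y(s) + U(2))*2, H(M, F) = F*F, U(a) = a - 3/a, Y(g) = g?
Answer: 9529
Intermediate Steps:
H(M, F) = F²
A(Z, s) = 1 + 2*s (A(Z, s) = (s + (2 - 3/2))*2 = (s + ½)*2 = (½ + s)*2 = 1 + 2*s)
W = -833 (W = 4 - 93*3² = 4 - 93*9 = 4 - 1*837 = 4 - 837 = -833)
(-92 - 1*222)*A(-14, -17) + W = (-92 - 1*222)*(1 + 2*(-17)) - 833 = (-92 - 222)*(1 - 34) - 833 = -314*(-33) - 833 = 10362 - 833 = 9529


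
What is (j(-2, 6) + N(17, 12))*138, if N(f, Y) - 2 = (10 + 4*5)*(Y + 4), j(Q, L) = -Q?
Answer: 66792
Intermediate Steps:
N(f, Y) = 122 + 30*Y (N(f, Y) = 2 + (10 + 4*5)*(Y + 4) = 2 + (10 + 20)*(4 + Y) = 2 + 30*(4 + Y) = 2 + (120 + 30*Y) = 122 + 30*Y)
(j(-2, 6) + N(17, 12))*138 = (-1*(-2) + (122 + 30*12))*138 = (2 + (122 + 360))*138 = (2 + 482)*138 = 484*138 = 66792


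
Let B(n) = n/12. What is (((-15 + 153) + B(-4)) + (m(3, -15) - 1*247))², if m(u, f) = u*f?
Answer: 214369/9 ≈ 23819.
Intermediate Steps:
m(u, f) = f*u
B(n) = n/12 (B(n) = n*(1/12) = n/12)
(((-15 + 153) + B(-4)) + (m(3, -15) - 1*247))² = (((-15 + 153) + (1/12)*(-4)) + (-15*3 - 1*247))² = ((138 - ⅓) + (-45 - 247))² = (413/3 - 292)² = (-463/3)² = 214369/9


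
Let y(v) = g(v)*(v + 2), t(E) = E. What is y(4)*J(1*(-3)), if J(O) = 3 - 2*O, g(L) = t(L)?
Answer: 216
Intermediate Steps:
g(L) = L
y(v) = v*(2 + v) (y(v) = v*(v + 2) = v*(2 + v))
y(4)*J(1*(-3)) = (4*(2 + 4))*(3 - 2*(-3)) = (4*6)*(3 - 2*(-3)) = 24*(3 + 6) = 24*9 = 216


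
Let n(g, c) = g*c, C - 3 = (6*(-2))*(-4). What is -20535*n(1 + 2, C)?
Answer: -3141855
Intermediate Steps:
C = 51 (C = 3 + (6*(-2))*(-4) = 3 - 12*(-4) = 3 + 48 = 51)
n(g, c) = c*g
-20535*n(1 + 2, C) = -1047285*(1 + 2) = -1047285*3 = -20535*153 = -3141855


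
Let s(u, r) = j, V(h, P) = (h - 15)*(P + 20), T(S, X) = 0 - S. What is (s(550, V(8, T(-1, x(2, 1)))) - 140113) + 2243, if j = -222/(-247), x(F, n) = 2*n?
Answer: -34053668/247 ≈ -1.3787e+5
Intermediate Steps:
T(S, X) = -S
j = 222/247 (j = -222*(-1/247) = 222/247 ≈ 0.89879)
V(h, P) = (-15 + h)*(20 + P)
s(u, r) = 222/247
(s(550, V(8, T(-1, x(2, 1)))) - 140113) + 2243 = (222/247 - 140113) + 2243 = -34607689/247 + 2243 = -34053668/247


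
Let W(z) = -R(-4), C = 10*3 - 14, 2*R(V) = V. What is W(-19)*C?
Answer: 32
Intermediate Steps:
R(V) = V/2
C = 16 (C = 30 - 14 = 16)
W(z) = 2 (W(z) = -(-4)/2 = -1*(-2) = 2)
W(-19)*C = 2*16 = 32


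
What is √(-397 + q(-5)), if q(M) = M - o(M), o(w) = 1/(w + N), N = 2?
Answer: I*√3615/3 ≈ 20.042*I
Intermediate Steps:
o(w) = 1/(2 + w) (o(w) = 1/(w + 2) = 1/(2 + w))
q(M) = M - 1/(2 + M)
√(-397 + q(-5)) = √(-397 + (-1 - 5*(2 - 5))/(2 - 5)) = √(-397 + (-1 - 5*(-3))/(-3)) = √(-397 - (-1 + 15)/3) = √(-397 - ⅓*14) = √(-397 - 14/3) = √(-1205/3) = I*√3615/3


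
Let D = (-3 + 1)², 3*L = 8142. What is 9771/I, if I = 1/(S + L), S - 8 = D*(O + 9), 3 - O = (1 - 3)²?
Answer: 26909334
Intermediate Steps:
L = 2714 (L = (⅓)*8142 = 2714)
D = 4 (D = (-2)² = 4)
O = -1 (O = 3 - (1 - 3)² = 3 - 1*(-2)² = 3 - 1*4 = 3 - 4 = -1)
S = 40 (S = 8 + 4*(-1 + 9) = 8 + 4*8 = 8 + 32 = 40)
I = 1/2754 (I = 1/(40 + 2714) = 1/2754 ≈ 0.00036311)
9771/I = 9771/(1/2754) = 9771*2754 = 26909334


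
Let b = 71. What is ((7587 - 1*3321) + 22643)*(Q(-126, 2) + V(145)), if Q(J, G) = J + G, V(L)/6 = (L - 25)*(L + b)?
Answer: 4181550964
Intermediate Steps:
V(L) = 6*(-25 + L)*(71 + L) (V(L) = 6*((L - 25)*(L + 71)) = 6*((-25 + L)*(71 + L)) = 6*(-25 + L)*(71 + L))
Q(J, G) = G + J
((7587 - 1*3321) + 22643)*(Q(-126, 2) + V(145)) = ((7587 - 1*3321) + 22643)*((2 - 126) + (-10650 + 6*145² + 276*145)) = ((7587 - 3321) + 22643)*(-124 + (-10650 + 6*21025 + 40020)) = (4266 + 22643)*(-124 + (-10650 + 126150 + 40020)) = 26909*(-124 + 155520) = 26909*155396 = 4181550964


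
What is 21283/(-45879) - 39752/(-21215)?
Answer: 1372263163/973322985 ≈ 1.4099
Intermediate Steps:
21283/(-45879) - 39752/(-21215) = 21283*(-1/45879) - 39752*(-1/21215) = -21283/45879 + 39752/21215 = 1372263163/973322985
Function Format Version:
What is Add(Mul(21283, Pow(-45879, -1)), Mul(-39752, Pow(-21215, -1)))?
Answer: Rational(1372263163, 973322985) ≈ 1.4099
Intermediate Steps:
Add(Mul(21283, Pow(-45879, -1)), Mul(-39752, Pow(-21215, -1))) = Add(Mul(21283, Rational(-1, 45879)), Mul(-39752, Rational(-1, 21215))) = Add(Rational(-21283, 45879), Rational(39752, 21215)) = Rational(1372263163, 973322985)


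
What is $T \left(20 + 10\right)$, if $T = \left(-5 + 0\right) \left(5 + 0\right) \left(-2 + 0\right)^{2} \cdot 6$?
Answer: $-18000$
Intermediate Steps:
$T = -600$ ($T = \left(-5\right) 5 \left(-2\right)^{2} \cdot 6 = \left(-25\right) 4 \cdot 6 = \left(-100\right) 6 = -600$)
$T \left(20 + 10\right) = - 600 \left(20 + 10\right) = \left(-600\right) 30 = -18000$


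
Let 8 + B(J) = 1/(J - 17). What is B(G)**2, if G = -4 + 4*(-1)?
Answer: 40401/625 ≈ 64.642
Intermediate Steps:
G = -8 (G = -4 - 4 = -8)
B(J) = -8 + 1/(-17 + J) (B(J) = -8 + 1/(J - 17) = -8 + 1/(-17 + J))
B(G)**2 = ((137 - 8*(-8))/(-17 - 8))**2 = ((137 + 64)/(-25))**2 = (-1/25*201)**2 = (-201/25)**2 = 40401/625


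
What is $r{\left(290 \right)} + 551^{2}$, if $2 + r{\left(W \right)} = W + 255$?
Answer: $304144$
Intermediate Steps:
$r{\left(W \right)} = 253 + W$ ($r{\left(W \right)} = -2 + \left(W + 255\right) = -2 + \left(255 + W\right) = 253 + W$)
$r{\left(290 \right)} + 551^{2} = \left(253 + 290\right) + 551^{2} = 543 + 303601 = 304144$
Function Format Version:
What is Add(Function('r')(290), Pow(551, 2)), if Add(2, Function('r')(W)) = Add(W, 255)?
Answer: 304144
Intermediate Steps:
Function('r')(W) = Add(253, W) (Function('r')(W) = Add(-2, Add(W, 255)) = Add(-2, Add(255, W)) = Add(253, W))
Add(Function('r')(290), Pow(551, 2)) = Add(Add(253, 290), Pow(551, 2)) = Add(543, 303601) = 304144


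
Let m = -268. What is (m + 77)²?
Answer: 36481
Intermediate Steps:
(m + 77)² = (-268 + 77)² = (-191)² = 36481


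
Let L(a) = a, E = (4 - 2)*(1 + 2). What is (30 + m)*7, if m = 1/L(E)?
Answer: 1267/6 ≈ 211.17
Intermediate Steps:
E = 6 (E = 2*3 = 6)
m = ⅙ (m = 1/6 = ⅙ ≈ 0.16667)
(30 + m)*7 = (30 + ⅙)*7 = (181/6)*7 = 1267/6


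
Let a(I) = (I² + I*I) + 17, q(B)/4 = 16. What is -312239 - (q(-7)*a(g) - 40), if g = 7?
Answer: -319559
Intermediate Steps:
q(B) = 64 (q(B) = 4*16 = 64)
a(I) = 17 + 2*I² (a(I) = (I² + I²) + 17 = 2*I² + 17 = 17 + 2*I²)
-312239 - (q(-7)*a(g) - 40) = -312239 - (64*(17 + 2*7²) - 40) = -312239 - (64*(17 + 2*49) - 40) = -312239 - (64*(17 + 98) - 40) = -312239 - (64*115 - 40) = -312239 - (7360 - 40) = -312239 - 1*7320 = -312239 - 7320 = -319559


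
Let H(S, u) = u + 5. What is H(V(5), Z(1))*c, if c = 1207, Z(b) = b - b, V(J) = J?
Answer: 6035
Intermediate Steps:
Z(b) = 0
H(S, u) = 5 + u
H(V(5), Z(1))*c = (5 + 0)*1207 = 5*1207 = 6035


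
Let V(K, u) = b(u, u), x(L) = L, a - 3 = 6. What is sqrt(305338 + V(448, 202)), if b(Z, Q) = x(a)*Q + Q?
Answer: sqrt(307358) ≈ 554.40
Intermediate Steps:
a = 9 (a = 3 + 6 = 9)
b(Z, Q) = 10*Q (b(Z, Q) = 9*Q + Q = 10*Q)
V(K, u) = 10*u
sqrt(305338 + V(448, 202)) = sqrt(305338 + 10*202) = sqrt(305338 + 2020) = sqrt(307358)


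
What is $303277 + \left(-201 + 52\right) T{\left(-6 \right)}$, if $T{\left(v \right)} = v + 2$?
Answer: $303873$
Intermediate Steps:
$T{\left(v \right)} = 2 + v$
$303277 + \left(-201 + 52\right) T{\left(-6 \right)} = 303277 + \left(-201 + 52\right) \left(2 - 6\right) = 303277 - -596 = 303277 + 596 = 303873$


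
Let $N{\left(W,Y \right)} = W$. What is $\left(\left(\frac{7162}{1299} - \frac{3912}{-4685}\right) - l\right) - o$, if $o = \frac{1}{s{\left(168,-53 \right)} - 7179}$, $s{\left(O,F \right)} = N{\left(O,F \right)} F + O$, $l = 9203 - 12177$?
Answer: $\frac{19244258691269}{6457049715} \approx 2980.3$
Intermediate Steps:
$l = -2974$
$s{\left(O,F \right)} = O + F O$ ($s{\left(O,F \right)} = O F + O = F O + O = O + F O$)
$o = - \frac{1}{15915}$ ($o = \frac{1}{168 \left(1 - 53\right) - 7179} = \frac{1}{168 \left(-52\right) - 7179} = \frac{1}{-8736 - 7179} = \frac{1}{-15915} = - \frac{1}{15915} \approx -6.2834 \cdot 10^{-5}$)
$\left(\left(\frac{7162}{1299} - \frac{3912}{-4685}\right) - l\right) - o = \left(\left(\frac{7162}{1299} - \frac{3912}{-4685}\right) - -2974\right) - - \frac{1}{15915} = \left(\left(7162 \cdot \frac{1}{1299} - - \frac{3912}{4685}\right) + 2974\right) + \frac{1}{15915} = \left(\left(\frac{7162}{1299} + \frac{3912}{4685}\right) + 2974\right) + \frac{1}{15915} = \left(\frac{38635658}{6085815} + 2974\right) + \frac{1}{15915} = \frac{18137849468}{6085815} + \frac{1}{15915} = \frac{19244258691269}{6457049715}$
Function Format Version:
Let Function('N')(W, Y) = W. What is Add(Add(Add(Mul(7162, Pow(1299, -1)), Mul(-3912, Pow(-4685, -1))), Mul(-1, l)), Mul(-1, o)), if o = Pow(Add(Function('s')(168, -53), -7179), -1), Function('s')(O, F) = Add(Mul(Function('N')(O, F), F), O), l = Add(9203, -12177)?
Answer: Rational(19244258691269, 6457049715) ≈ 2980.3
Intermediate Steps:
l = -2974
Function('s')(O, F) = Add(O, Mul(F, O)) (Function('s')(O, F) = Add(Mul(O, F), O) = Add(Mul(F, O), O) = Add(O, Mul(F, O)))
o = Rational(-1, 15915) (o = Pow(Add(Mul(168, Add(1, -53)), -7179), -1) = Pow(Add(Mul(168, -52), -7179), -1) = Pow(Add(-8736, -7179), -1) = Pow(-15915, -1) = Rational(-1, 15915) ≈ -6.2834e-5)
Add(Add(Add(Mul(7162, Pow(1299, -1)), Mul(-3912, Pow(-4685, -1))), Mul(-1, l)), Mul(-1, o)) = Add(Add(Add(Mul(7162, Pow(1299, -1)), Mul(-3912, Pow(-4685, -1))), Mul(-1, -2974)), Mul(-1, Rational(-1, 15915))) = Add(Add(Add(Mul(7162, Rational(1, 1299)), Mul(-3912, Rational(-1, 4685))), 2974), Rational(1, 15915)) = Add(Add(Add(Rational(7162, 1299), Rational(3912, 4685)), 2974), Rational(1, 15915)) = Add(Add(Rational(38635658, 6085815), 2974), Rational(1, 15915)) = Add(Rational(18137849468, 6085815), Rational(1, 15915)) = Rational(19244258691269, 6457049715)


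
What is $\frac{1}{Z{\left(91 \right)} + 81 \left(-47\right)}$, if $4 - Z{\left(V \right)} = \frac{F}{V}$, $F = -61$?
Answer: $- \frac{91}{346012} \approx -0.000263$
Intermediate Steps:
$Z{\left(V \right)} = 4 + \frac{61}{V}$ ($Z{\left(V \right)} = 4 - - \frac{61}{V} = 4 + \frac{61}{V}$)
$\frac{1}{Z{\left(91 \right)} + 81 \left(-47\right)} = \frac{1}{\left(4 + \frac{61}{91}\right) + 81 \left(-47\right)} = \frac{1}{\left(4 + 61 \cdot \frac{1}{91}\right) - 3807} = \frac{1}{\left(4 + \frac{61}{91}\right) - 3807} = \frac{1}{\frac{425}{91} - 3807} = \frac{1}{- \frac{346012}{91}} = - \frac{91}{346012}$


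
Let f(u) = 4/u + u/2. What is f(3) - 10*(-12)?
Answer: 737/6 ≈ 122.83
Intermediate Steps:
f(u) = u/2 + 4/u (f(u) = 4/u + u*(½) = 4/u + u/2 = u/2 + 4/u)
f(3) - 10*(-12) = ((½)*3 + 4/3) - 10*(-12) = (3/2 + 4*(⅓)) + 120 = (3/2 + 4/3) + 120 = 17/6 + 120 = 737/6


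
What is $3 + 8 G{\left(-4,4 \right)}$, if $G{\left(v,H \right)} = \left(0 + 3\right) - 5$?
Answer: $-13$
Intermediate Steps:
$G{\left(v,H \right)} = -2$ ($G{\left(v,H \right)} = 3 - 5 = -2$)
$3 + 8 G{\left(-4,4 \right)} = 3 + 8 \left(-2\right) = 3 - 16 = -13$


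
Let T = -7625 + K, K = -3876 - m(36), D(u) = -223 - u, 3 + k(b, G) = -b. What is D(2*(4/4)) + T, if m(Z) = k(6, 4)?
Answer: -11717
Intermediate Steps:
k(b, G) = -3 - b
m(Z) = -9 (m(Z) = -3 - 1*6 = -3 - 6 = -9)
K = -3867 (K = -3876 - 1*(-9) = -3876 + 9 = -3867)
T = -11492 (T = -7625 - 3867 = -11492)
D(2*(4/4)) + T = (-223 - 2*4/4) - 11492 = (-223 - 2*4*(¼)) - 11492 = (-223 - 2) - 11492 = -225 - 11492 = -11717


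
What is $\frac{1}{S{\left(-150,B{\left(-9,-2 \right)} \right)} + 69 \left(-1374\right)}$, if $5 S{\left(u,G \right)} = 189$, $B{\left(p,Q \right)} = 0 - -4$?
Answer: $- \frac{5}{473841} \approx -1.0552 \cdot 10^{-5}$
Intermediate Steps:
$B{\left(p,Q \right)} = 4$ ($B{\left(p,Q \right)} = 0 + 4 = 4$)
$S{\left(u,G \right)} = \frac{189}{5}$ ($S{\left(u,G \right)} = \frac{1}{5} \cdot 189 = \frac{189}{5}$)
$\frac{1}{S{\left(-150,B{\left(-9,-2 \right)} \right)} + 69 \left(-1374\right)} = \frac{1}{\frac{189}{5} + 69 \left(-1374\right)} = \frac{1}{\frac{189}{5} - 94806} = \frac{1}{- \frac{473841}{5}} = - \frac{5}{473841}$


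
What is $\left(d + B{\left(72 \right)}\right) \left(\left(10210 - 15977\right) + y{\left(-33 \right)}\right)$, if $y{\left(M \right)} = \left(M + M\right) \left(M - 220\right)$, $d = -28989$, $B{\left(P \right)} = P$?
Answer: $-316091727$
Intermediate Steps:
$y{\left(M \right)} = 2 M \left(-220 + M\right)$
$\left(d + B{\left(72 \right)}\right) \left(\left(10210 - 15977\right) + y{\left(-33 \right)}\right) = \left(-28989 + 72\right) \left(\left(10210 - 15977\right) + 2 \left(-33\right) \left(-220 - 33\right)\right) = - 28917 \left(\left(10210 - 15977\right) + 2 \left(-33\right) \left(-253\right)\right) = - 28917 \left(-5767 + 16698\right) = \left(-28917\right) 10931 = -316091727$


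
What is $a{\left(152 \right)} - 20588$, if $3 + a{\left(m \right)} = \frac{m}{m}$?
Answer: $-20590$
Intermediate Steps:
$a{\left(m \right)} = -2$ ($a{\left(m \right)} = -3 + \frac{m}{m} = -3 + 1 = -2$)
$a{\left(152 \right)} - 20588 = -2 - 20588 = -20590$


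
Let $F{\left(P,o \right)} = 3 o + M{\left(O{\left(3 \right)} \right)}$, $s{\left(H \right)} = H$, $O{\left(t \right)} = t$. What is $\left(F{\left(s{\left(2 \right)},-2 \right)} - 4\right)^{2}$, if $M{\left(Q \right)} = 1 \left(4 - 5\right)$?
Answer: $121$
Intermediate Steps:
$M{\left(Q \right)} = -1$ ($M{\left(Q \right)} = 1 \left(-1\right) = -1$)
$F{\left(P,o \right)} = -1 + 3 o$ ($F{\left(P,o \right)} = 3 o - 1 = -1 + 3 o$)
$\left(F{\left(s{\left(2 \right)},-2 \right)} - 4\right)^{2} = \left(\left(-1 + 3 \left(-2\right)\right) - 4\right)^{2} = \left(\left(-1 - 6\right) - 4\right)^{2} = \left(-7 - 4\right)^{2} = \left(-11\right)^{2} = 121$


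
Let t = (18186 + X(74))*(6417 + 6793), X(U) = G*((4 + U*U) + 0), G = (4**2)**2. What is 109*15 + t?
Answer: 18772283495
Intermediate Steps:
G = 256 (G = 16**2 = 256)
X(U) = 1024 + 256*U**2 (X(U) = 256*((4 + U*U) + 0) = 256*((4 + U**2) + 0) = 256*(4 + U**2) = 1024 + 256*U**2)
t = 18772281860 (t = (18186 + (1024 + 256*74**2))*(6417 + 6793) = (18186 + (1024 + 256*5476))*13210 = (18186 + (1024 + 1401856))*13210 = (18186 + 1402880)*13210 = 1421066*13210 = 18772281860)
109*15 + t = 109*15 + 18772281860 = 1635 + 18772281860 = 18772283495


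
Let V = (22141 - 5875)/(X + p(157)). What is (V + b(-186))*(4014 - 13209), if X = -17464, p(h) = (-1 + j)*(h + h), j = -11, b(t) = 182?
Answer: -17690986905/10616 ≈ -1.6664e+6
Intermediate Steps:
p(h) = -24*h (p(h) = (-1 - 11)*(h + h) = -24*h)
V = -8133/10616 (V = (22141 - 5875)/(-17464 - 24*157) = 16266/(-17464 - 3768) = 16266/(-21232) = 16266*(-1/21232) = -8133/10616 ≈ -0.76611)
(V + b(-186))*(4014 - 13209) = (-8133/10616 + 182)*(4014 - 13209) = (1923979/10616)*(-9195) = -17690986905/10616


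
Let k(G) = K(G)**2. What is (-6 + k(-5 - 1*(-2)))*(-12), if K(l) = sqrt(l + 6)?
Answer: 36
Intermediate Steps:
K(l) = sqrt(6 + l)
k(G) = 6 + G (k(G) = (sqrt(6 + G))**2 = 6 + G)
(-6 + k(-5 - 1*(-2)))*(-12) = (-6 + (6 + (-5 - 1*(-2))))*(-12) = (-6 + (6 + (-5 + 2)))*(-12) = (-6 + (6 - 3))*(-12) = (-6 + 3)*(-12) = -3*(-12) = 36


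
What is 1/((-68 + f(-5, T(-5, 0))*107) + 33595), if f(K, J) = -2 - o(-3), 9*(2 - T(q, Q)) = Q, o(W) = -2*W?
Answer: 1/32671 ≈ 3.0608e-5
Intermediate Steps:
T(q, Q) = 2 - Q/9
f(K, J) = -8 (f(K, J) = -2 - (-2)*(-3) = -2 - 1*6 = -2 - 6 = -8)
1/((-68 + f(-5, T(-5, 0))*107) + 33595) = 1/((-68 - 8*107) + 33595) = 1/((-68 - 856) + 33595) = 1/(-924 + 33595) = 1/32671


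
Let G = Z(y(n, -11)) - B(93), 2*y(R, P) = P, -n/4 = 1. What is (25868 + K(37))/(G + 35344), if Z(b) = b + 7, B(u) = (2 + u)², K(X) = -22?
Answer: 51692/52641 ≈ 0.98197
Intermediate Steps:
n = -4 (n = -4*1 = -4)
y(R, P) = P/2
Z(b) = 7 + b
G = -18047/2 (G = (7 + (½)*(-11)) - (2 + 93)² = (7 - 11/2) - 1*95² = 3/2 - 1*9025 = 3/2 - 9025 = -18047/2 ≈ -9023.5)
(25868 + K(37))/(G + 35344) = (25868 - 22)/(-18047/2 + 35344) = 25846/(52641/2) = 25846*(2/52641) = 51692/52641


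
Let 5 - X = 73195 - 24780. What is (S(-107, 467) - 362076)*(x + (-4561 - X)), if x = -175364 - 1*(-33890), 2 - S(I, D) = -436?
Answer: 35304909750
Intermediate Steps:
S(I, D) = 438 (S(I, D) = 2 - 1*(-436) = 2 + 436 = 438)
X = -48410 (X = 5 - (73195 - 24780) = 5 - 1*48415 = 5 - 48415 = -48410)
x = -141474 (x = -175364 + 33890 = -141474)
(S(-107, 467) - 362076)*(x + (-4561 - X)) = (438 - 362076)*(-141474 + (-4561 - 1*(-48410))) = -361638*(-141474 + (-4561 + 48410)) = -361638*(-141474 + 43849) = -361638*(-97625) = 35304909750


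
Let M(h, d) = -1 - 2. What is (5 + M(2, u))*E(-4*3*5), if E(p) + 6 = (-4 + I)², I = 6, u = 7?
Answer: -4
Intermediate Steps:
M(h, d) = -3
E(p) = -2 (E(p) = -6 + (-4 + 6)² = -6 + 2² = -6 + 4 = -2)
(5 + M(2, u))*E(-4*3*5) = (5 - 3)*(-2) = 2*(-2) = -4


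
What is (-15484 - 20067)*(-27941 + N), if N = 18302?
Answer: 342676089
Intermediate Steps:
(-15484 - 20067)*(-27941 + N) = (-15484 - 20067)*(-27941 + 18302) = -35551*(-9639) = 342676089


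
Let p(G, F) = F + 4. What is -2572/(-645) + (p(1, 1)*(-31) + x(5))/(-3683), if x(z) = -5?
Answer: 9575876/2375535 ≈ 4.0310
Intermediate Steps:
p(G, F) = 4 + F
-2572/(-645) + (p(1, 1)*(-31) + x(5))/(-3683) = -2572/(-645) + ((4 + 1)*(-31) - 5)/(-3683) = -2572*(-1/645) + (5*(-31) - 5)*(-1/3683) = 2572/645 + (-155 - 5)*(-1/3683) = 2572/645 - 160*(-1/3683) = 2572/645 + 160/3683 = 9575876/2375535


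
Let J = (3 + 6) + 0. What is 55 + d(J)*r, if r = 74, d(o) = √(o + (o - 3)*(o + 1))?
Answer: 55 + 74*√69 ≈ 669.69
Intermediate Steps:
J = 9 (J = 9 + 0 = 9)
d(o) = √(o + (1 + o)*(-3 + o)) (d(o) = √(o + (-3 + o)*(1 + o)) = √(o + (1 + o)*(-3 + o)))
55 + d(J)*r = 55 + √(-3 + 9² - 1*9)*74 = 55 + √(-3 + 81 - 9)*74 = 55 + √69*74 = 55 + 74*√69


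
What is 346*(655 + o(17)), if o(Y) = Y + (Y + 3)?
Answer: 239432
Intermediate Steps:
o(Y) = 3 + 2*Y (o(Y) = Y + (3 + Y) = 3 + 2*Y)
346*(655 + o(17)) = 346*(655 + (3 + 2*17)) = 346*(655 + (3 + 34)) = 346*(655 + 37) = 346*692 = 239432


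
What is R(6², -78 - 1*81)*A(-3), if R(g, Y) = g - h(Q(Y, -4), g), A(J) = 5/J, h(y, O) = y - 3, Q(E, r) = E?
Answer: -330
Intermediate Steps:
h(y, O) = -3 + y
R(g, Y) = 3 + g - Y (R(g, Y) = g - (-3 + Y) = g + (3 - Y) = 3 + g - Y)
R(6², -78 - 1*81)*A(-3) = (3 + 6² - (-78 - 1*81))*(5/(-3)) = (3 + 36 - (-78 - 81))*(5*(-⅓)) = (3 + 36 - 1*(-159))*(-5/3) = (3 + 36 + 159)*(-5/3) = 198*(-5/3) = -330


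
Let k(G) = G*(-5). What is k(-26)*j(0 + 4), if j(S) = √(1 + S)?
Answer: 130*√5 ≈ 290.69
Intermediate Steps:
k(G) = -5*G
k(-26)*j(0 + 4) = (-5*(-26))*√(1 + (0 + 4)) = 130*√(1 + 4) = 130*√5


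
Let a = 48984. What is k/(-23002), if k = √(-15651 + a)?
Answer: -√33333/23002 ≈ -0.0079373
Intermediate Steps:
k = √33333 (k = √(-15651 + 48984) = √33333 ≈ 182.57)
k/(-23002) = √33333/(-23002) = √33333*(-1/23002) = -√33333/23002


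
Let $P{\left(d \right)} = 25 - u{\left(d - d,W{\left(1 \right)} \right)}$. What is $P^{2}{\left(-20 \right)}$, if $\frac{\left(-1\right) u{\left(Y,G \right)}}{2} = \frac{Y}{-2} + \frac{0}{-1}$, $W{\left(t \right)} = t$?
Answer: $625$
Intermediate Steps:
$u{\left(Y,G \right)} = Y$ ($u{\left(Y,G \right)} = - 2 \left(\frac{Y}{-2} + \frac{0}{-1}\right) = - 2 \left(Y \left(- \frac{1}{2}\right) + 0 \left(-1\right)\right) = - 2 \left(- \frac{Y}{2} + 0\right) = - 2 \left(- \frac{Y}{2}\right) = Y$)
$P{\left(d \right)} = 25$ ($P{\left(d \right)} = 25 - \left(d - d\right) = 25 - 0 = 25 + 0 = 25$)
$P^{2}{\left(-20 \right)} = 25^{2} = 625$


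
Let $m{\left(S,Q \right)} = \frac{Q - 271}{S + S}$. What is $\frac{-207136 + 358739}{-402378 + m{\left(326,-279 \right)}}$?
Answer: $- \frac{49422578}{131175503} \approx -0.37677$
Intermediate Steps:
$m{\left(S,Q \right)} = \frac{-271 + Q}{2 S}$
$\frac{-207136 + 358739}{-402378 + m{\left(326,-279 \right)}} = \frac{-207136 + 358739}{-402378 + \frac{-271 - 279}{2 \cdot 326}} = \frac{151603}{-402378 + \frac{1}{2} \cdot \frac{1}{326} \left(-550\right)} = \frac{151603}{-402378 - \frac{275}{326}} = \frac{151603}{- \frac{131175503}{326}} = 151603 \left(- \frac{326}{131175503}\right) = - \frac{49422578}{131175503}$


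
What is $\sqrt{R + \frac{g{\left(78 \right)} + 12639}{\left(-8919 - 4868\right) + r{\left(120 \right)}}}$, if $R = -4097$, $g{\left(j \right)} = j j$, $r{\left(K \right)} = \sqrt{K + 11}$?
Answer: $\frac{\sqrt{-56504062 + 4097 \sqrt{131}}}{\sqrt{13787 - \sqrt{131}}} \approx 64.018 i$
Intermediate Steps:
$r{\left(K \right)} = \sqrt{11 + K}$
$g{\left(j \right)} = j^{2}$
$\sqrt{R + \frac{g{\left(78 \right)} + 12639}{\left(-8919 - 4868\right) + r{\left(120 \right)}}} = \sqrt{-4097 + \frac{78^{2} + 12639}{\left(-8919 - 4868\right) + \sqrt{11 + 120}}} = \sqrt{-4097 + \frac{6084 + 12639}{-13787 + \sqrt{131}}} = \sqrt{-4097 + \frac{18723}{-13787 + \sqrt{131}}}$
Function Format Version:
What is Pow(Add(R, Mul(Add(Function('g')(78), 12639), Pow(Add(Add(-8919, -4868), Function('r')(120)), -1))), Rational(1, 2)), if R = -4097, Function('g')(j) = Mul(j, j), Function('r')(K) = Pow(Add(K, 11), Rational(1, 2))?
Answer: Mul(Pow(Add(-56504062, Mul(4097, Pow(131, Rational(1, 2)))), Rational(1, 2)), Pow(Add(13787, Mul(-1, Pow(131, Rational(1, 2)))), Rational(-1, 2))) ≈ Mul(64.018, I)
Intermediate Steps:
Function('r')(K) = Pow(Add(11, K), Rational(1, 2))
Function('g')(j) = Pow(j, 2)
Pow(Add(R, Mul(Add(Function('g')(78), 12639), Pow(Add(Add(-8919, -4868), Function('r')(120)), -1))), Rational(1, 2)) = Pow(Add(-4097, Mul(Add(Pow(78, 2), 12639), Pow(Add(Add(-8919, -4868), Pow(Add(11, 120), Rational(1, 2))), -1))), Rational(1, 2)) = Pow(Add(-4097, Mul(Add(6084, 12639), Pow(Add(-13787, Pow(131, Rational(1, 2))), -1))), Rational(1, 2)) = Pow(Add(-4097, Mul(18723, Pow(Add(-13787, Pow(131, Rational(1, 2))), -1))), Rational(1, 2))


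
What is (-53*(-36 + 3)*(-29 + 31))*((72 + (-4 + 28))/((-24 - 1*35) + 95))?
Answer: 9328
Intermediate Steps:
(-53*(-36 + 3)*(-29 + 31))*((72 + (-4 + 28))/((-24 - 1*35) + 95)) = (-(-1749)*2)*((72 + 24)/((-24 - 35) + 95)) = (-53*(-66))*(96/(-59 + 95)) = 3498*(96/36) = 3498*(96*(1/36)) = 3498*(8/3) = 9328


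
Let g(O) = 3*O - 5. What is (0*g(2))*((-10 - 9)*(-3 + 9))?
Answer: 0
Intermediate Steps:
g(O) = -5 + 3*O
(0*g(2))*((-10 - 9)*(-3 + 9)) = (0*(-5 + 3*2))*((-10 - 9)*(-3 + 9)) = (0*(-5 + 6))*(-19*6) = (0*1)*(-114) = 0*(-114) = 0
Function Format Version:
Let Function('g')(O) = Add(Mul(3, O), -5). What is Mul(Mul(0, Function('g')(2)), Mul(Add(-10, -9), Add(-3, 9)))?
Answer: 0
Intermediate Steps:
Function('g')(O) = Add(-5, Mul(3, O))
Mul(Mul(0, Function('g')(2)), Mul(Add(-10, -9), Add(-3, 9))) = Mul(Mul(0, Add(-5, Mul(3, 2))), Mul(Add(-10, -9), Add(-3, 9))) = Mul(Mul(0, Add(-5, 6)), Mul(-19, 6)) = Mul(Mul(0, 1), -114) = Mul(0, -114) = 0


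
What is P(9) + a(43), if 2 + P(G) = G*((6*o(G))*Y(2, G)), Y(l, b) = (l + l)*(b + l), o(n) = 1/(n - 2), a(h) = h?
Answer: 2663/7 ≈ 380.43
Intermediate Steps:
o(n) = 1/(-2 + n)
Y(l, b) = 2*l*(b + l) (Y(l, b) = (2*l)*(b + l) = 2*l*(b + l))
P(G) = -2 + 6*G*(8 + 4*G)/(-2 + G) (P(G) = -2 + G*((6/(-2 + G))*(2*2*(G + 2))) = -2 + G*((6/(-2 + G))*(2*2*(2 + G))) = -2 + G*((6/(-2 + G))*(8 + 4*G)) = -2 + G*(6*(8 + 4*G)/(-2 + G)) = -2 + 6*G*(8 + 4*G)/(-2 + G))
P(9) + a(43) = 2*(2 + 12*9² + 23*9)/(-2 + 9) + 43 = 2*(2 + 12*81 + 207)/7 + 43 = 2*(⅐)*(2 + 972 + 207) + 43 = 2*(⅐)*1181 + 43 = 2362/7 + 43 = 2663/7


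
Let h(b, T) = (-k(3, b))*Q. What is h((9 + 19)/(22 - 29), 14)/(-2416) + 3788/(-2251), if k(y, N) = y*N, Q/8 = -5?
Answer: -504458/339901 ≈ -1.4841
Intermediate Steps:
Q = -40 (Q = 8*(-5) = -40)
k(y, N) = N*y
h(b, T) = 120*b (h(b, T) = -b*3*(-40) = -3*b*(-40) = 120*b)
h((9 + 19)/(22 - 29), 14)/(-2416) + 3788/(-2251) = (120*((9 + 19)/(22 - 29)))/(-2416) + 3788/(-2251) = (120*(28/(-7)))*(-1/2416) + 3788*(-1/2251) = (120*(28*(-⅐)))*(-1/2416) - 3788/2251 = (120*(-4))*(-1/2416) - 3788/2251 = -480*(-1/2416) - 3788/2251 = 30/151 - 3788/2251 = -504458/339901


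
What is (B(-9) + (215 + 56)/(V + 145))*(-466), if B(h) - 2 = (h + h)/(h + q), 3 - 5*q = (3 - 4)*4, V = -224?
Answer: -656128/1501 ≈ -437.13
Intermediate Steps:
q = 7/5 (q = 3/5 - (3 - 4)*4/5 = 3/5 - (-1)*4/5 = 3/5 - 1/5*(-4) = 3/5 + 4/5 = 7/5 ≈ 1.4000)
B(h) = 2 + 2*h/(7/5 + h) (B(h) = 2 + (h + h)/(h + 7/5) = 2 + (2*h)/(7/5 + h) = 2 + 2*h/(7/5 + h))
(B(-9) + (215 + 56)/(V + 145))*(-466) = (2*(7 + 10*(-9))/(7 + 5*(-9)) + (215 + 56)/(-224 + 145))*(-466) = (2*(7 - 90)/(7 - 45) + 271/(-79))*(-466) = (2*(-83)/(-38) + 271*(-1/79))*(-466) = (2*(-1/38)*(-83) - 271/79)*(-466) = (83/19 - 271/79)*(-466) = (1408/1501)*(-466) = -656128/1501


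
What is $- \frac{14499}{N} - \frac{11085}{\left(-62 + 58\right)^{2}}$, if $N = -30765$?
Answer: $- \frac{113599347}{164080} \approx -692.34$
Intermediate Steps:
$- \frac{14499}{N} - \frac{11085}{\left(-62 + 58\right)^{2}} = - \frac{14499}{-30765} - \frac{11085}{\left(-62 + 58\right)^{2}} = \left(-14499\right) \left(- \frac{1}{30765}\right) - \frac{11085}{\left(-4\right)^{2}} = \frac{4833}{10255} - \frac{11085}{16} = - \frac{113599347}{164080}$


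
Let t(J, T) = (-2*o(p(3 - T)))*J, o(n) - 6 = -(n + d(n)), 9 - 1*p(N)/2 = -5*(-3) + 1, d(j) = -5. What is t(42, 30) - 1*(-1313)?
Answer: -787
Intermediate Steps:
p(N) = -14 (p(N) = 18 - 2*(-5*(-3) + 1) = 18 - 2*(15 + 1) = 18 - 2*16 = 18 - 32 = -14)
o(n) = 11 - n (o(n) = 6 - (n - 5) = 6 - (-5 + n) = 6 + (5 - n) = 11 - n)
t(J, T) = -50*J (t(J, T) = (-2*(11 - 1*(-14)))*J = (-2*(11 + 14))*J = (-2*25)*J = -50*J)
t(42, 30) - 1*(-1313) = -50*42 - 1*(-1313) = -2100 + 1313 = -787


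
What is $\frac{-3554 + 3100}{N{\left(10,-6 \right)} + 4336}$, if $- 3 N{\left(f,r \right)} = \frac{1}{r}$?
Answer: $- \frac{8172}{78049} \approx -0.1047$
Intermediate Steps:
$N{\left(f,r \right)} = - \frac{1}{3 r}$
$\frac{-3554 + 3100}{N{\left(10,-6 \right)} + 4336} = \frac{-3554 + 3100}{- \frac{1}{3 \left(-6\right)} + 4336} = - \frac{454}{\left(- \frac{1}{3}\right) \left(- \frac{1}{6}\right) + 4336} = - \frac{454}{\frac{1}{18} + 4336} = - \frac{454}{\frac{78049}{18}} = \left(-454\right) \frac{18}{78049} = - \frac{8172}{78049}$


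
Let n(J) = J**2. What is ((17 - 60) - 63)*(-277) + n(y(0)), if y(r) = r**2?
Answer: 29362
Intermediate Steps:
((17 - 60) - 63)*(-277) + n(y(0)) = ((17 - 60) - 63)*(-277) + (0**2)**2 = (-43 - 63)*(-277) + 0**2 = -106*(-277) + 0 = 29362 + 0 = 29362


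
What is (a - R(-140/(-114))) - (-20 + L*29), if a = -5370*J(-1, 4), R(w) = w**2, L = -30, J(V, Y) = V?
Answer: 20333840/3249 ≈ 6258.5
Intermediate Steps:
a = 5370 (a = -5370*(-1) = 5370)
(a - R(-140/(-114))) - (-20 + L*29) = (5370 - (-140/(-114))**2) - (-20 - 30*29) = (5370 - (-140*(-1/114))**2) - (-20 - 870) = (5370 - (70/57)**2) - 1*(-890) = (5370 - 1*4900/3249) + 890 = (5370 - 4900/3249) + 890 = 17442230/3249 + 890 = 20333840/3249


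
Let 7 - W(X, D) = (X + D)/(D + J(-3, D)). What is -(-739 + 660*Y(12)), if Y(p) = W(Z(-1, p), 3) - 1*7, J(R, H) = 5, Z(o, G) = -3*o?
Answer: 1234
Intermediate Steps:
W(X, D) = 7 - (D + X)/(5 + D) (W(X, D) = 7 - (X + D)/(D + 5) = 7 - (D + X)/(5 + D))
Y(p) = -¾ (Y(p) = (35 - (-3)*(-1) + 6*3)/(5 + 3) - 1*7 = (35 - 1*3 + 18)/8 - 7 = (35 - 3 + 18)/8 - 7 = (⅛)*50 - 7 = 25/4 - 7 = -¾)
-(-739 + 660*Y(12)) = -(-739 + 660*(-¾)) = -(-739 - 495) = -1*(-1234) = 1234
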